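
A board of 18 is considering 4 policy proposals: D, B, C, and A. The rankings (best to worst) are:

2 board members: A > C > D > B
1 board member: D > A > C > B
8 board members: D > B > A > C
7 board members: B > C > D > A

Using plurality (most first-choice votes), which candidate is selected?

D

First-place votes: D 9, B 7, C 0, A 2.
D has the most first-place votes.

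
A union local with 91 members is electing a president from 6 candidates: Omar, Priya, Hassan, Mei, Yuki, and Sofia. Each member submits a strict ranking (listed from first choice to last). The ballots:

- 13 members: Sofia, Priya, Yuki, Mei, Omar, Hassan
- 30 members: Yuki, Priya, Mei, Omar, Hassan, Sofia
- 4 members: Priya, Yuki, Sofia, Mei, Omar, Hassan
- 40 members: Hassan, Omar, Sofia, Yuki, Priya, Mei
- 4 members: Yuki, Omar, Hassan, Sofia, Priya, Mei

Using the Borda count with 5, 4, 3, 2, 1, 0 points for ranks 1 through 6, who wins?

Yuki

Omar: 13·1 + 30·2 + 4·1 + 40·4 + 4·4 = 253
Priya: 13·4 + 30·4 + 4·5 + 40·1 + 4·1 = 236
Hassan: 13·0 + 30·1 + 4·0 + 40·5 + 4·3 = 242
Mei: 13·2 + 30·3 + 4·2 + 40·0 + 4·0 = 124
Yuki: 13·3 + 30·5 + 4·4 + 40·2 + 4·5 = 305
Sofia: 13·5 + 30·0 + 4·3 + 40·3 + 4·2 = 205
Yuki has the highest Borda score (305).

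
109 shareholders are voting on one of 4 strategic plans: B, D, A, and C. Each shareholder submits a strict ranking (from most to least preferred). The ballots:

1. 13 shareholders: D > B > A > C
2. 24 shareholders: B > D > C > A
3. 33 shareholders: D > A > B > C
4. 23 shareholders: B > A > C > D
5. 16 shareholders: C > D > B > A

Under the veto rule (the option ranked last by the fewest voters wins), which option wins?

B

Last-place votes: B 0, D 23, A 40, C 46.
B is ranked last by the fewest voters, so B wins.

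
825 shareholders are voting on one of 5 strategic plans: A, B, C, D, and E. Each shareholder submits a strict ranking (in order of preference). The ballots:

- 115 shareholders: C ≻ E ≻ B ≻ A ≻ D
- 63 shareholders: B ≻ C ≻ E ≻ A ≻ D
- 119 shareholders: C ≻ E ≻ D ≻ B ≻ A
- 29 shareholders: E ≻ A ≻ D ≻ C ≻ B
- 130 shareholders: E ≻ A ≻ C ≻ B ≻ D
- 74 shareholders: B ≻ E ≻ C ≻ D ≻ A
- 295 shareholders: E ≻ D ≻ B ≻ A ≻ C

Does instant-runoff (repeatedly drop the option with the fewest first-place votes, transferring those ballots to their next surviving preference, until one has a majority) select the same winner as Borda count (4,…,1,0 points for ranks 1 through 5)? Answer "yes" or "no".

Instant-runoff — R1 A 0, B 137, C 234, D 0, E 454 (E winner). Winner: E.
Borda — scores: A 950, B 1617, C 1562, D 1255, E 2866. Winner: E.
The two methods agree.

yes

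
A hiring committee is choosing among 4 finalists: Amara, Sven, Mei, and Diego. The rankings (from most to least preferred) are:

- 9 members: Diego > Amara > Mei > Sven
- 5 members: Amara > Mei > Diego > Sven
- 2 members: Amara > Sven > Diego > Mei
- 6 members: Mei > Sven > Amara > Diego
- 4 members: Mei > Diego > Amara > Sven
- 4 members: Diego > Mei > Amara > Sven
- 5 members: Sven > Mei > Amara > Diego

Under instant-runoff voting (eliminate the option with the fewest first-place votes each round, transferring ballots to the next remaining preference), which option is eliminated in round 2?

Round 1: Amara 7, Sven 5, Mei 10, Diego 13. Eliminate Sven.
Round 2: Amara 7, Mei 15, Diego 13. Eliminate Amara.

Amara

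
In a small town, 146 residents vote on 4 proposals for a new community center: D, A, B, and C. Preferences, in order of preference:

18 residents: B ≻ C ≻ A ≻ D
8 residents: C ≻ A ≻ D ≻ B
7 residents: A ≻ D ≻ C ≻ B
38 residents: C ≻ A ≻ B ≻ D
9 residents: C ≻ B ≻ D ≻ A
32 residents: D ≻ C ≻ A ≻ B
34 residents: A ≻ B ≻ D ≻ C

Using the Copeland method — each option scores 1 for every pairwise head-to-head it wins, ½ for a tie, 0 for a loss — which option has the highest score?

D: ties C; loses to A and B → score 0.5.
A: beats D and B; loses to C → score 2.
B: beats D; loses to A and C → score 1.
C: beats A and B; ties D → score 2.5.
C has the best pairwise record.

C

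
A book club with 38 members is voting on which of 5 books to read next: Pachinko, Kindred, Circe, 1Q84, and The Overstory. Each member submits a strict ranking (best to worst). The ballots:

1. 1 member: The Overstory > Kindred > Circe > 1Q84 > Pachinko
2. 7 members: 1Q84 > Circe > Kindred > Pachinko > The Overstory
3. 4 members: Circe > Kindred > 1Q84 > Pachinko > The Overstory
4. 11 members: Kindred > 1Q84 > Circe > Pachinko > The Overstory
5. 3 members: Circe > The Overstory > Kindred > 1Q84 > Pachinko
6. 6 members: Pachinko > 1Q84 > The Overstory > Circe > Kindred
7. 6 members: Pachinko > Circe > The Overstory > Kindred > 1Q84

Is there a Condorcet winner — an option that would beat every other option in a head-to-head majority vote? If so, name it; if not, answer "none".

none

Checking pairwise contests:
Kindred beats Pachinko 26–12.
Circe beats Kindred 26–12.
1Q84 beats Circe 24–14.
Kindred beats 1Q84 25–13.
Pachinko beats The Overstory 34–4.
Every option loses at least one head-to-head, so there is no Condorcet winner.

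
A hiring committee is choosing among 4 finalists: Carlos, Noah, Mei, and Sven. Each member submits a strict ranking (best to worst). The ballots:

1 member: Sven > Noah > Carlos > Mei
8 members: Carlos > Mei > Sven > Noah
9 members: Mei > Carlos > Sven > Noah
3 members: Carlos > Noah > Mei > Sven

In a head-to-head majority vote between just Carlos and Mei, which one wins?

Voters preferring Carlos to Mei: 12; preferring Mei to Carlos: 9.
Carlos wins the head-to-head.

Carlos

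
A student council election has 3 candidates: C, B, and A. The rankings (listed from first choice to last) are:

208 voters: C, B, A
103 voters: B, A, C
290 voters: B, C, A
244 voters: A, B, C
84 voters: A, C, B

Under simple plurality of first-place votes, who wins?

B

First-place votes: C 208, B 393, A 328.
B has the most first-place votes.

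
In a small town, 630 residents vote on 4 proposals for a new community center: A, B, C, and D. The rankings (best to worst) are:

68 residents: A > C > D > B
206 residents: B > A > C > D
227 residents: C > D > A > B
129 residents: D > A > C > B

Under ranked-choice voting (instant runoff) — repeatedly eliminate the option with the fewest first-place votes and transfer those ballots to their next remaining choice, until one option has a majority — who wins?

Round 1: A 68, B 206, C 227, D 129. Eliminate A.
Round 2: B 206, C 295, D 129. Eliminate D.
Round 3: B 206, C 424. C has a majority.

C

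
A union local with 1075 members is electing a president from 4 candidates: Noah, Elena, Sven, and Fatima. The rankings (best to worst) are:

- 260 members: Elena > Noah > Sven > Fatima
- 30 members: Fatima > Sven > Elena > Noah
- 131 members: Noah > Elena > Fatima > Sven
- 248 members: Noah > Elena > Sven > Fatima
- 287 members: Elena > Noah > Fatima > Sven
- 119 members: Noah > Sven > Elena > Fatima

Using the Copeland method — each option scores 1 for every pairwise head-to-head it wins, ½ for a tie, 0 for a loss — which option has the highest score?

Noah: beats Sven and Fatima; loses to Elena → score 2.
Elena: beats Noah, Sven, and Fatima → score 3.
Sven: beats Fatima; loses to Noah and Elena → score 1.
Fatima: loses to Noah, Elena, and Sven → score 0.
Elena has the best pairwise record.

Elena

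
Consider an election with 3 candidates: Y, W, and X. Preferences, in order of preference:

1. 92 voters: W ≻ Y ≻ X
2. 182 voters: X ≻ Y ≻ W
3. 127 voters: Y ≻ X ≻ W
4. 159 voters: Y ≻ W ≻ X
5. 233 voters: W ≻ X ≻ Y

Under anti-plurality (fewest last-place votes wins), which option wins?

Y

Last-place votes: Y 233, W 309, X 251.
Y is ranked last by the fewest voters, so Y wins.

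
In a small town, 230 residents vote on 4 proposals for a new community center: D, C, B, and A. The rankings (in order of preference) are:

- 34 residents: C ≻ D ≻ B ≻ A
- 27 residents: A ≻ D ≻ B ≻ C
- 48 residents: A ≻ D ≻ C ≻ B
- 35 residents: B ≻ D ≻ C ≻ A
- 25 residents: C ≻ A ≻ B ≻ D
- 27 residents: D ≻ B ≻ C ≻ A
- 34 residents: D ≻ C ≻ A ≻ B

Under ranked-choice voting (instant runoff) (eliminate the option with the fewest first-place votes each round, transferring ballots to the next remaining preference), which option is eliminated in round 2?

Round 1: D 61, C 59, B 35, A 75. Eliminate B.
Round 2: D 96, C 59, A 75. Eliminate C.

C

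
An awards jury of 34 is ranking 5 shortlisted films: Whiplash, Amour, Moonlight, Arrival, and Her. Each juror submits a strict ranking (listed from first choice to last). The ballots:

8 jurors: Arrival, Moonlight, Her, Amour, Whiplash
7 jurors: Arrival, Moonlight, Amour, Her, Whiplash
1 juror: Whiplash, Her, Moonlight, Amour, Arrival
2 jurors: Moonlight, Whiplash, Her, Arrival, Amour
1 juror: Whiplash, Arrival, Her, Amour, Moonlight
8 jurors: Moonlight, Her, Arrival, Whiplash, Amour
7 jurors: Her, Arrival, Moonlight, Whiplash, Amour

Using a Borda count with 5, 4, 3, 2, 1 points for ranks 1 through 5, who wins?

Whiplash: 8·1 + 7·1 + 1·5 + 2·4 + 1·5 + 8·2 + 7·2 = 63
Amour: 8·2 + 7·3 + 1·2 + 2·1 + 1·2 + 8·1 + 7·1 = 58
Moonlight: 8·4 + 7·4 + 1·3 + 2·5 + 1·1 + 8·5 + 7·3 = 135
Arrival: 8·5 + 7·5 + 1·1 + 2·2 + 1·4 + 8·3 + 7·4 = 136
Her: 8·3 + 7·2 + 1·4 + 2·3 + 1·3 + 8·4 + 7·5 = 118
Arrival has the highest Borda score (136).

Arrival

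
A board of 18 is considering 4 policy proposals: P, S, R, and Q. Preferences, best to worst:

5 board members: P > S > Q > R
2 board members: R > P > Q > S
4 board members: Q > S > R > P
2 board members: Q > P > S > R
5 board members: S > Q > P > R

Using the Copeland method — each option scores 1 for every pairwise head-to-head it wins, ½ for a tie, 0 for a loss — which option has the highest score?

P: beats R; ties S; loses to Q → score 1.5.
S: beats R and Q; ties P → score 2.5.
R: loses to P, S, and Q → score 0.
Q: beats P and R; loses to S → score 2.
S has the best pairwise record.

S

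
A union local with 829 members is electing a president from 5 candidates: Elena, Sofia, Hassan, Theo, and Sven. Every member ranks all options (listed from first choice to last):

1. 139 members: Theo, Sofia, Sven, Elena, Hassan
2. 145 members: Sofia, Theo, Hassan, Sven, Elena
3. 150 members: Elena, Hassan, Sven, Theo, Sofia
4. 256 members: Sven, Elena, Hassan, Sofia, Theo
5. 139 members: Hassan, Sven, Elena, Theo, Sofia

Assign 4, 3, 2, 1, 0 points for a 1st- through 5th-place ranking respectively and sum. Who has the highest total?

Sven

Elena: 139·1 + 145·0 + 150·4 + 256·3 + 139·2 = 1785
Sofia: 139·3 + 145·4 + 150·0 + 256·1 + 139·0 = 1253
Hassan: 139·0 + 145·2 + 150·3 + 256·2 + 139·4 = 1808
Theo: 139·4 + 145·3 + 150·1 + 256·0 + 139·1 = 1280
Sven: 139·2 + 145·1 + 150·2 + 256·4 + 139·3 = 2164
Sven has the highest Borda score (2164).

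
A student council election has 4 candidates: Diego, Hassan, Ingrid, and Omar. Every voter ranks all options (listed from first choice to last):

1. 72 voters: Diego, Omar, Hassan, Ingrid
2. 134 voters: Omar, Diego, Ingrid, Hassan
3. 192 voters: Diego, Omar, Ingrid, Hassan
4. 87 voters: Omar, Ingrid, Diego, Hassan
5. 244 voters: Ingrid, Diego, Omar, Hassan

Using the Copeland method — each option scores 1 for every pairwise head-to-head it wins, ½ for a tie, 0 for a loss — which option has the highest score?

Diego

Diego: beats Hassan, Ingrid, and Omar → score 3.
Hassan: loses to Diego, Ingrid, and Omar → score 0.
Ingrid: beats Hassan; loses to Diego and Omar → score 1.
Omar: beats Hassan and Ingrid; loses to Diego → score 2.
Diego has the best pairwise record.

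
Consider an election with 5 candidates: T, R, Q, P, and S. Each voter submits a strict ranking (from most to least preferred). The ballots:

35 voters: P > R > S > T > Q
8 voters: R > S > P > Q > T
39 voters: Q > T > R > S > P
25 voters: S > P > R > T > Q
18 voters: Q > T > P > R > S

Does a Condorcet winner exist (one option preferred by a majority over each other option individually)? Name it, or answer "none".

Checking pairwise contests:
R beats T 68–57.
P beats R 78–47.
R beats Q 68–57.
S beats P 72–53.
R beats S 100–25.
Every option loses at least one head-to-head, so there is no Condorcet winner.

none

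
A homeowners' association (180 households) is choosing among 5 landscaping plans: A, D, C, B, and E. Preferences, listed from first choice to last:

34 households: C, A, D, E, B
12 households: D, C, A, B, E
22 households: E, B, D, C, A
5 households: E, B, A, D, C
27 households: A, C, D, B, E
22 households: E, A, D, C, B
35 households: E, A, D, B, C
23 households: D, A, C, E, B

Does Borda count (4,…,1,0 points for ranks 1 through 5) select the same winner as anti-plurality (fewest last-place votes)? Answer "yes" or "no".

Borda — scores: A 484, D 425, C 343, B 155, E 393. Winner: A.
Anti-plurality — last-place votes: A 22, D 0, C 40, B 79, E 39. Winner: D.
The two methods disagree.

no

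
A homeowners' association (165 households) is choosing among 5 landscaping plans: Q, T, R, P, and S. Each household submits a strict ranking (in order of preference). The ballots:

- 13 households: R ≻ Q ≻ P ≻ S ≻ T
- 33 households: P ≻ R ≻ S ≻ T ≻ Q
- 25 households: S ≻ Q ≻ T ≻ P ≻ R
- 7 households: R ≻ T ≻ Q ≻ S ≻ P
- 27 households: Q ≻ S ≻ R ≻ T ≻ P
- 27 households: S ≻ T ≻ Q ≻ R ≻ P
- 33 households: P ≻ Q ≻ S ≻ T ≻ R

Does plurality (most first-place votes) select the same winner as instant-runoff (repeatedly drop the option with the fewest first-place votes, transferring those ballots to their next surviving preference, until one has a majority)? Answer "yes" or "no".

no

Plurality — first-place votes: Q 27, T 0, R 20, P 66, S 52. Winner: P.
Instant-runoff — R1 Q 27, T 0, R 20, P 66, S 52 (T out); R2 Q 27, R 20, P 66, S 52 (R out); R3 Q 47, P 66, S 52 (Q out); R4 P 79, S 86 (S winner). Winner: S.
The two methods disagree.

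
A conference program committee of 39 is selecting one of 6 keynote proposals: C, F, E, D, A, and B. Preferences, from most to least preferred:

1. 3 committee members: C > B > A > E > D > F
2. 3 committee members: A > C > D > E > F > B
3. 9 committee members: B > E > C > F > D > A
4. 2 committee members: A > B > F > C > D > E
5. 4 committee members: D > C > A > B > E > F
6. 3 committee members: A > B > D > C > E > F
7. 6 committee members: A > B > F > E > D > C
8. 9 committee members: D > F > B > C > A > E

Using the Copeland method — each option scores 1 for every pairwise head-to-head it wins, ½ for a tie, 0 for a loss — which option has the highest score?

B

C: beats F, E, and A; loses to D and B → score 3.
F: loses to C, E, D, A, and B → score 0.
E: beats F; loses to C, D, A, and B → score 1.
D: beats C, F, E, and A; loses to B → score 4.
A: beats F and E; loses to C, D, and B → score 2.
B: beats C, F, E, D, and A → score 5.
B has the best pairwise record.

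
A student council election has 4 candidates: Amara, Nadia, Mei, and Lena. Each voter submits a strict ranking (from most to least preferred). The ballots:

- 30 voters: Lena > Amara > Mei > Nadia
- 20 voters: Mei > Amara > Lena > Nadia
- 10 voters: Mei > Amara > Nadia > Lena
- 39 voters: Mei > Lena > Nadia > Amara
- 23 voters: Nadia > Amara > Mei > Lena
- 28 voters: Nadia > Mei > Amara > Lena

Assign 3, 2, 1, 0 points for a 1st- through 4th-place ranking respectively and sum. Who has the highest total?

Mei

Amara: 30·2 + 20·2 + 10·2 + 39·0 + 23·2 + 28·1 = 194
Nadia: 30·0 + 20·0 + 10·1 + 39·1 + 23·3 + 28·3 = 202
Mei: 30·1 + 20·3 + 10·3 + 39·3 + 23·1 + 28·2 = 316
Lena: 30·3 + 20·1 + 10·0 + 39·2 + 23·0 + 28·0 = 188
Mei has the highest Borda score (316).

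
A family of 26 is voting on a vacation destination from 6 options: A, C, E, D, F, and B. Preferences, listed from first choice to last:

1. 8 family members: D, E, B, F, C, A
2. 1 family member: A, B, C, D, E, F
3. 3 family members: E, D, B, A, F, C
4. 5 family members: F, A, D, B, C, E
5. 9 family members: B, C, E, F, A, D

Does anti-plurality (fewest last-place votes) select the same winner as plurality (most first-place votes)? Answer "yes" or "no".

yes

Anti-plurality — last-place votes: A 8, C 3, E 5, D 9, F 1, B 0. Winner: B.
Plurality — first-place votes: A 1, C 0, E 3, D 8, F 5, B 9. Winner: B.
The two methods agree.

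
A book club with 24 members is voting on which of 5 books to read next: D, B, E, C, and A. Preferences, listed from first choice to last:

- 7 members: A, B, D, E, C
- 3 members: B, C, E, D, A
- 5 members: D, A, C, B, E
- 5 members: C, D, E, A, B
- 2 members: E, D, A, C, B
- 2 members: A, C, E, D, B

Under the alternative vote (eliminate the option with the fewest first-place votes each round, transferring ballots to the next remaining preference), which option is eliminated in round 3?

D

Round 1: D 5, B 3, E 2, C 5, A 9. Eliminate E.
Round 2: D 7, B 3, C 5, A 9. Eliminate B.
Round 3: D 7, C 8, A 9. Eliminate D.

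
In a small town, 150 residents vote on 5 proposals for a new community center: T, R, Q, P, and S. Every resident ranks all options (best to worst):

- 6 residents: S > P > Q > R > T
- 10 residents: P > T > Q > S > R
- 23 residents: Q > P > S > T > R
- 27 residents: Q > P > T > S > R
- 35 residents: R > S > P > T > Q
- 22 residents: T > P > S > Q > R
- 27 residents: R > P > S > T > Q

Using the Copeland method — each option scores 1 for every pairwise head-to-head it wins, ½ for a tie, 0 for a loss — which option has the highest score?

P

T: beats R and Q; loses to P and S → score 2.
R: loses to T, Q, P, and S → score 0.
Q: beats R; loses to T, P, and S → score 1.
P: beats T, R, Q, and S → score 4.
S: beats T, R, and Q; loses to P → score 3.
P has the best pairwise record.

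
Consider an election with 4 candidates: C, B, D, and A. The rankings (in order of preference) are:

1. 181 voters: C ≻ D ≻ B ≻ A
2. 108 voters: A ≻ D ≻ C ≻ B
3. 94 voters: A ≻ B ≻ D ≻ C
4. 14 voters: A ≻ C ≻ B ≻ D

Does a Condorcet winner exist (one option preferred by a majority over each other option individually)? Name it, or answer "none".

A

A vs C: 216–181 for A.
A vs B: 216–181 for A.
A vs D: 216–181 for A.
A beats every other option head-to-head.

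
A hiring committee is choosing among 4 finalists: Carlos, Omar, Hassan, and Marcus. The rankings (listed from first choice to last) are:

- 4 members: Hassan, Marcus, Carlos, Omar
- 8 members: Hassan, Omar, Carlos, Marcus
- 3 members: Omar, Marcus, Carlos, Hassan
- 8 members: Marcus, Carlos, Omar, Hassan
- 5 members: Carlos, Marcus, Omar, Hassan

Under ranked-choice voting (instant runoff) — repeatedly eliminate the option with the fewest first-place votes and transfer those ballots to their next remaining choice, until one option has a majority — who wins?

Marcus

Round 1: Carlos 5, Omar 3, Hassan 12, Marcus 8. Eliminate Omar.
Round 2: Carlos 5, Hassan 12, Marcus 11. Eliminate Carlos.
Round 3: Hassan 12, Marcus 16. Marcus has a majority.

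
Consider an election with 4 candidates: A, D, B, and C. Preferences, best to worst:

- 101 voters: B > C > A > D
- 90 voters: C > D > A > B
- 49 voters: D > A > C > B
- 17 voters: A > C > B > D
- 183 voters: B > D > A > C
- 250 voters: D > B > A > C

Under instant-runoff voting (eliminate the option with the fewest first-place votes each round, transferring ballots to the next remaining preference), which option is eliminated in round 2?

C

Round 1: A 17, D 299, B 284, C 90. Eliminate A.
Round 2: D 299, B 284, C 107. Eliminate C.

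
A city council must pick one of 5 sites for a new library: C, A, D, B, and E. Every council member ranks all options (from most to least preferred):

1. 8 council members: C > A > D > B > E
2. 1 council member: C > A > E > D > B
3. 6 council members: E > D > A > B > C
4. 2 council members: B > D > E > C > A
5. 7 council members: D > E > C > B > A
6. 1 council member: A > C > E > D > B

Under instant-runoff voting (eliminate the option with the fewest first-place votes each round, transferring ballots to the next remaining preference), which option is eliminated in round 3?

E

Round 1: C 9, A 1, D 7, B 2, E 6. Eliminate A.
Round 2: C 10, D 7, B 2, E 6. Eliminate B.
Round 3: C 10, D 9, E 6. Eliminate E.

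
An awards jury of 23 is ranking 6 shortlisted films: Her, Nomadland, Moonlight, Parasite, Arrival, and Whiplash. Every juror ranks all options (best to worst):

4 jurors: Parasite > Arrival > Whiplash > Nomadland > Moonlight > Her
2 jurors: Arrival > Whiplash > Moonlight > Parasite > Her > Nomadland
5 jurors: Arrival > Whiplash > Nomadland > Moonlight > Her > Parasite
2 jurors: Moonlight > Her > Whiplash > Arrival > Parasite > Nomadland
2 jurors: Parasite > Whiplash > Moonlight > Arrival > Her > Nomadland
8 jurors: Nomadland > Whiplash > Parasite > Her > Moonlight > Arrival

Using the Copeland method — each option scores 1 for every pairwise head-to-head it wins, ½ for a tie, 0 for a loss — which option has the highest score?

Whiplash

Her: loses to Nomadland, Moonlight, Parasite, Arrival, and Whiplash → score 0.
Nomadland: beats Her, Moonlight, and Parasite; loses to Arrival and Whiplash → score 3.
Moonlight: beats Her and Arrival; loses to Nomadland, Parasite, and Whiplash → score 2.
Parasite: beats Her, Moonlight, and Arrival; loses to Nomadland and Whiplash → score 3.
Arrival: beats Her and Nomadland; loses to Moonlight, Parasite, and Whiplash → score 2.
Whiplash: beats Her, Nomadland, Moonlight, Parasite, and Arrival → score 5.
Whiplash has the best pairwise record.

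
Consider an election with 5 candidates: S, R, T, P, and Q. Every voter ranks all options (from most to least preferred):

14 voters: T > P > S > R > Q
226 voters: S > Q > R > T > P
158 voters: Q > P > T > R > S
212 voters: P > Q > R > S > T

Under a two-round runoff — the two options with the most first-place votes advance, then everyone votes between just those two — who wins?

P

Round 1 first-place votes: S 226, R 0, T 14, P 212, Q 158.
S and P advance.
Runoff: S is preferred to P by 226 voters; P by 384.
P wins the runoff.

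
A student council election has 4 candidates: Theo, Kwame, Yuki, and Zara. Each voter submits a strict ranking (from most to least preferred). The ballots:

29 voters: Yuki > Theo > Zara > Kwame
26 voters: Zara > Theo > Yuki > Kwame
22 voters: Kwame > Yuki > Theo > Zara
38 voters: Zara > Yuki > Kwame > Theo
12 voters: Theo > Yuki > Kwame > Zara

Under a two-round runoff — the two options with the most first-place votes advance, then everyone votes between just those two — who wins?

Zara

Round 1 first-place votes: Theo 12, Kwame 22, Yuki 29, Zara 64.
Zara and Yuki advance.
Runoff: Zara is preferred to Yuki by 64 voters; Yuki by 63.
Zara wins the runoff.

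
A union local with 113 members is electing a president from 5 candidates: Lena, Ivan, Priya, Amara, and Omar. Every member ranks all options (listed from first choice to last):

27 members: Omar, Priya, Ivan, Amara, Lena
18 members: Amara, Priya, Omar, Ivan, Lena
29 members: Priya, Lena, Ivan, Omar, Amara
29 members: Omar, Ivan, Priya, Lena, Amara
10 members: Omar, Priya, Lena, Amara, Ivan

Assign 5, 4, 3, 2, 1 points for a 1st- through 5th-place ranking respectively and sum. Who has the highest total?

Lena: 27·1 + 18·1 + 29·4 + 29·2 + 10·3 = 249
Ivan: 27·3 + 18·2 + 29·3 + 29·4 + 10·1 = 330
Priya: 27·4 + 18·4 + 29·5 + 29·3 + 10·4 = 452
Amara: 27·2 + 18·5 + 29·1 + 29·1 + 10·2 = 222
Omar: 27·5 + 18·3 + 29·2 + 29·5 + 10·5 = 442
Priya has the highest Borda score (452).

Priya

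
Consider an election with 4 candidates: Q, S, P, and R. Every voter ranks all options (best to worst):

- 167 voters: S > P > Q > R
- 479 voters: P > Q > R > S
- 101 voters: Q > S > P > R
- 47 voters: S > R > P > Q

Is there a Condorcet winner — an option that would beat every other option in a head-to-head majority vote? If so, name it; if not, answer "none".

P

P vs Q: 693–101 for P.
P vs S: 479–315 for P.
P vs R: 747–47 for P.
P beats every other option head-to-head.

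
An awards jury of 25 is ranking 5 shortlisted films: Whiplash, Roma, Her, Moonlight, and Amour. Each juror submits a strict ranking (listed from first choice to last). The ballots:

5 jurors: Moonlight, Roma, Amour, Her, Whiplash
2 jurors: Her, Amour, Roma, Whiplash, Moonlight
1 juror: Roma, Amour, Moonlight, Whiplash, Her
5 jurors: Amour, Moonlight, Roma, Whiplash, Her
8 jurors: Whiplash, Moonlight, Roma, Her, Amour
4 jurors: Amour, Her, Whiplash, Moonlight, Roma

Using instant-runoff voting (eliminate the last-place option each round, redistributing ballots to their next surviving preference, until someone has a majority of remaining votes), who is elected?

Amour

Round 1: Whiplash 8, Roma 1, Her 2, Moonlight 5, Amour 9. Eliminate Roma.
Round 2: Whiplash 8, Her 2, Moonlight 5, Amour 10. Eliminate Her.
Round 3: Whiplash 8, Moonlight 5, Amour 12. Eliminate Moonlight.
Round 4: Whiplash 8, Amour 17. Amour has a majority.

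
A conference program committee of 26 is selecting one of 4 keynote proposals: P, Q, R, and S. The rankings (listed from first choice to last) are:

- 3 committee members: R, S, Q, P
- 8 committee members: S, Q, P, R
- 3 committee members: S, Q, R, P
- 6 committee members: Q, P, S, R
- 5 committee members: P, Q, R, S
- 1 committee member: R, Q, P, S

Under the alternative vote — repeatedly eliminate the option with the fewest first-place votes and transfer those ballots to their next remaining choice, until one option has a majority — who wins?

S

Round 1: P 5, Q 6, R 4, S 11. Eliminate R.
Round 2: P 5, Q 7, S 14. S has a majority.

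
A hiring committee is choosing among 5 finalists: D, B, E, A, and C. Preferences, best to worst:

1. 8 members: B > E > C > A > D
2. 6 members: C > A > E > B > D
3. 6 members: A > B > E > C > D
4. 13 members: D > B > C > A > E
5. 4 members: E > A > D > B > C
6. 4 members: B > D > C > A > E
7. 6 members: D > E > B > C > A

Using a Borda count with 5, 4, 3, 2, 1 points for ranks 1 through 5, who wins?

B

D: 8·1 + 6·1 + 6·1 + 13·5 + 4·3 + 4·4 + 6·5 = 143
B: 8·5 + 6·2 + 6·4 + 13·4 + 4·2 + 4·5 + 6·3 = 174
E: 8·4 + 6·3 + 6·3 + 13·1 + 4·5 + 4·1 + 6·4 = 129
A: 8·2 + 6·4 + 6·5 + 13·2 + 4·4 + 4·2 + 6·1 = 126
C: 8·3 + 6·5 + 6·2 + 13·3 + 4·1 + 4·3 + 6·2 = 133
B has the highest Borda score (174).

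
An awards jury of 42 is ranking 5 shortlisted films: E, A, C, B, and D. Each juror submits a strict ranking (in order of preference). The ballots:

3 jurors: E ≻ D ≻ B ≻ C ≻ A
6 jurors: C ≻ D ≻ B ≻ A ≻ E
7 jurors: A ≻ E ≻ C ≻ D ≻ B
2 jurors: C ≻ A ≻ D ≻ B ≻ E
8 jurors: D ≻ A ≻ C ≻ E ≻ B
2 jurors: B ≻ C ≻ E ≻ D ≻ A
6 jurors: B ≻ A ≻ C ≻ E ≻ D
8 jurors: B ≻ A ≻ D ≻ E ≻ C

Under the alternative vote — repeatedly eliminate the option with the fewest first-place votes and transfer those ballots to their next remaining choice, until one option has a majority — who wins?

C

Round 1: E 3, A 7, C 8, B 16, D 8. Eliminate E.
Round 2: A 7, C 8, B 16, D 11. Eliminate A.
Round 3: C 15, B 16, D 11. Eliminate D.
Round 4: C 23, B 19. C has a majority.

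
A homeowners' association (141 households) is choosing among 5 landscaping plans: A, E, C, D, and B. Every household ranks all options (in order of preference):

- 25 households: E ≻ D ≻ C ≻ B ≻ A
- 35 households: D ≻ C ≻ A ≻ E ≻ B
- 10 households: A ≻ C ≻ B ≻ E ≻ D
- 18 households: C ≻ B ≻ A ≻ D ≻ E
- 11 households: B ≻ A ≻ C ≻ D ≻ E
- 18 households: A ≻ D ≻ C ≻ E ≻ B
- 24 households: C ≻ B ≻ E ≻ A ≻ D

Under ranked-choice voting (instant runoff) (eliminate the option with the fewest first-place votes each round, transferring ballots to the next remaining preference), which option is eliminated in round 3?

Round 1: A 28, E 25, C 42, D 35, B 11. Eliminate B.
Round 2: A 39, E 25, C 42, D 35. Eliminate E.
Round 3: A 39, C 42, D 60. Eliminate A.

A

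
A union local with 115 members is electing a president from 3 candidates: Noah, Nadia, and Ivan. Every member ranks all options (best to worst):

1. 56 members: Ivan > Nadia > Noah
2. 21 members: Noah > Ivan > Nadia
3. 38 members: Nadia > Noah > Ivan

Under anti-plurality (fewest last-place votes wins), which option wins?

Last-place votes: Noah 56, Nadia 21, Ivan 38.
Nadia is ranked last by the fewest voters, so Nadia wins.

Nadia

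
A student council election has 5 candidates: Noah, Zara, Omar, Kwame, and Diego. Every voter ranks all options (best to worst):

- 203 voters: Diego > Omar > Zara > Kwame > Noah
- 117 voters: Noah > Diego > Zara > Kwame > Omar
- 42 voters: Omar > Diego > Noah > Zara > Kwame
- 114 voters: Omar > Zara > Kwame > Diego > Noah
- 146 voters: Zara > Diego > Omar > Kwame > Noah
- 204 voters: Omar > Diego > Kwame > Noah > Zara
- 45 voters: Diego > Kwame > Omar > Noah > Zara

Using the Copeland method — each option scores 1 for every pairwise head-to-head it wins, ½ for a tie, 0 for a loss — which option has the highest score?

Diego

Noah: loses to Zara, Omar, Kwame, and Diego → score 0.
Zara: beats Noah and Kwame; loses to Omar and Diego → score 2.
Omar: beats Noah, Zara, and Kwame; loses to Diego → score 3.
Kwame: beats Noah; loses to Zara, Omar, and Diego → score 1.
Diego: beats Noah, Zara, Omar, and Kwame → score 4.
Diego has the best pairwise record.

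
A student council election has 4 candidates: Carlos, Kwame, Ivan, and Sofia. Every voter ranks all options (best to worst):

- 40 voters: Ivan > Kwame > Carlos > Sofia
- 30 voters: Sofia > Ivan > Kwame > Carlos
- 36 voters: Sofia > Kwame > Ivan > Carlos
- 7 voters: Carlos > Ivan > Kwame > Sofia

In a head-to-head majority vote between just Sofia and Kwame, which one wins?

Voters preferring Sofia to Kwame: 66; preferring Kwame to Sofia: 47.
Sofia wins the head-to-head.

Sofia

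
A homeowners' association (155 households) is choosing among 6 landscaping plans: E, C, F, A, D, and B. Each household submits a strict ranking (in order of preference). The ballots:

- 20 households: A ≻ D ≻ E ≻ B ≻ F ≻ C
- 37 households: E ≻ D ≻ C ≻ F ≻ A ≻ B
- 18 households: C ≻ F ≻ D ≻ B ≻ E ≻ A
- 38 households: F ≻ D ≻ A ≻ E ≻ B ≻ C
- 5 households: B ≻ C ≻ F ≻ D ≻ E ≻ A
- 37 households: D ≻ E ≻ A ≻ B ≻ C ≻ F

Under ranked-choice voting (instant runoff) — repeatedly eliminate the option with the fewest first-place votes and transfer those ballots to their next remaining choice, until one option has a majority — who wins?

Round 1: E 37, C 18, F 38, A 20, D 37, B 5. Eliminate B.
Round 2: E 37, C 23, F 38, A 20, D 37. Eliminate A.
Round 3: E 37, C 23, F 38, D 57. Eliminate C.
Round 4: E 37, F 61, D 57. Eliminate E.
Round 5: F 61, D 94. D has a majority.

D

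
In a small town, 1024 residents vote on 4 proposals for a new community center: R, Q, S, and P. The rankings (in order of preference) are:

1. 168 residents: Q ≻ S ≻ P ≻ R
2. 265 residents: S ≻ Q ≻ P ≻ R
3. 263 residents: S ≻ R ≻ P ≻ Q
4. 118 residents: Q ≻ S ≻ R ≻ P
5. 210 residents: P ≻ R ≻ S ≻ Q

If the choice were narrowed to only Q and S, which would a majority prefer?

S

Voters preferring Q to S: 286; preferring S to Q: 738.
S wins the head-to-head.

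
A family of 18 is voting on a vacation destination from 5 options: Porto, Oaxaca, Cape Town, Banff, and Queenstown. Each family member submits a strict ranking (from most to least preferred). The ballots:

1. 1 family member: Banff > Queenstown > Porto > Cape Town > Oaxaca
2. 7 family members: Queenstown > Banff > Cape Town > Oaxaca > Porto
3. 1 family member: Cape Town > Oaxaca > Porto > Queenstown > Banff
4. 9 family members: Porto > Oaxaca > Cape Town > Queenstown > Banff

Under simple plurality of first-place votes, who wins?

Porto

First-place votes: Porto 9, Oaxaca 0, Cape Town 1, Banff 1, Queenstown 7.
Porto has the most first-place votes.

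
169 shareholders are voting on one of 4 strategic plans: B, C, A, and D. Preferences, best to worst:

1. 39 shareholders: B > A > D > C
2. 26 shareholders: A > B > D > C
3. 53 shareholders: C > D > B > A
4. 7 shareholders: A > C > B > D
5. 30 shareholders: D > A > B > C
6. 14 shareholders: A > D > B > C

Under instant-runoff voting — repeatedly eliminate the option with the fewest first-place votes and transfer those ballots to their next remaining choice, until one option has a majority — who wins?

Round 1: B 39, C 53, A 47, D 30. Eliminate D.
Round 2: B 39, C 53, A 77. Eliminate B.
Round 3: C 53, A 116. A has a majority.

A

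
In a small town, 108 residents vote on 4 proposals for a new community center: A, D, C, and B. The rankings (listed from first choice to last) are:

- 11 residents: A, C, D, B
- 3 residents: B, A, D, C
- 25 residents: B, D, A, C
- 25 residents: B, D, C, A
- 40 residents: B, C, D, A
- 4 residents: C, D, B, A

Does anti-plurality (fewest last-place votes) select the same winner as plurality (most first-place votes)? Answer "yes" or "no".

Anti-plurality — last-place votes: A 69, D 0, C 28, B 11. Winner: D.
Plurality — first-place votes: A 11, D 0, C 4, B 93. Winner: B.
The two methods disagree.

no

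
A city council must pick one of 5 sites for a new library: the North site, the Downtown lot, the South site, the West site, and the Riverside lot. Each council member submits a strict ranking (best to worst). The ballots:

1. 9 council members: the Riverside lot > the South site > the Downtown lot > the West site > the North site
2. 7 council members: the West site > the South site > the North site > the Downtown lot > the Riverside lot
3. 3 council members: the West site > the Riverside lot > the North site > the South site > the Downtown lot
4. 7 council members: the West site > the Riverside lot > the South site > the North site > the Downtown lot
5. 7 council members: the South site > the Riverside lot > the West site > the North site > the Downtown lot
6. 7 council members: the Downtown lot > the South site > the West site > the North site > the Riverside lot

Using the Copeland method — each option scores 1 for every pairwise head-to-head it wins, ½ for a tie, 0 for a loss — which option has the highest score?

the South site

the North site: beats the Downtown lot; loses to the South site, the West site, and the Riverside lot → score 1.
the Downtown lot: loses to the North site, the South site, the West site, and the Riverside lot → score 0.
the South site: beats the North site, the Downtown lot, the West site, and the Riverside lot → score 4.
the West site: beats the North site, the Downtown lot, and the Riverside lot; loses to the South site → score 3.
the Riverside lot: beats the North site and the Downtown lot; loses to the South site and the West site → score 2.
the South site has the best pairwise record.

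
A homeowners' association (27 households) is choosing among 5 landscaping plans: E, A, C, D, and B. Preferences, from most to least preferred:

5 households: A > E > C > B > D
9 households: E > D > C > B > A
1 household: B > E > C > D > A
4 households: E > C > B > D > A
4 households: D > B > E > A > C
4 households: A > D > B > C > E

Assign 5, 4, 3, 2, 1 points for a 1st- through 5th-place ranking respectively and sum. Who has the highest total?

E: 5·4 + 9·5 + 1·4 + 4·5 + 4·3 + 4·1 = 105
A: 5·5 + 9·1 + 1·1 + 4·1 + 4·2 + 4·5 = 67
C: 5·3 + 9·3 + 1·3 + 4·4 + 4·1 + 4·2 = 73
D: 5·1 + 9·4 + 1·2 + 4·2 + 4·5 + 4·4 = 87
B: 5·2 + 9·2 + 1·5 + 4·3 + 4·4 + 4·3 = 73
E has the highest Borda score (105).

E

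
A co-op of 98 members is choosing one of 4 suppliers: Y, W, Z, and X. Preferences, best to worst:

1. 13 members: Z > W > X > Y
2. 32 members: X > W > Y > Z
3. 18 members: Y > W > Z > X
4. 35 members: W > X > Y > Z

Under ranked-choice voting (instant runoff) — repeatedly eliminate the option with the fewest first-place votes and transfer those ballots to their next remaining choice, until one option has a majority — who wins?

W

Round 1: Y 18, W 35, Z 13, X 32. Eliminate Z.
Round 2: Y 18, W 48, X 32. Eliminate Y.
Round 3: W 66, X 32. W has a majority.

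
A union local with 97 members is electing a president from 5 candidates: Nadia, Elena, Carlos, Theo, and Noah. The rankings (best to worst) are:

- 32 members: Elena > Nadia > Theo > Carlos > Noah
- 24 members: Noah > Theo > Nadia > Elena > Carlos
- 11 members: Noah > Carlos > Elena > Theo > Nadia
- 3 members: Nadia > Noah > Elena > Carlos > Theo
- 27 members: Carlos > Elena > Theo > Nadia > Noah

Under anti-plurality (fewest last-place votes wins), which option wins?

Elena

Last-place votes: Nadia 11, Elena 0, Carlos 24, Theo 3, Noah 59.
Elena is ranked last by the fewest voters, so Elena wins.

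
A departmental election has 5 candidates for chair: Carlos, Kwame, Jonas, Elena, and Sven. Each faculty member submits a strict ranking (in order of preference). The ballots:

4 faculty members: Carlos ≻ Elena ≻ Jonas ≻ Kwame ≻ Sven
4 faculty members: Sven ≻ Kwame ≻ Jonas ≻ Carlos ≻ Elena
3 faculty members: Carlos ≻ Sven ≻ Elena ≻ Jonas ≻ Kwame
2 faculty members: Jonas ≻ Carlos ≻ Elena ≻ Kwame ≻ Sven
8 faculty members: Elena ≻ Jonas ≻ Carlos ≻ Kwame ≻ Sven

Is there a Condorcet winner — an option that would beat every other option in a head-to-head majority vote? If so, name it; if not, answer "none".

Checking pairwise contests:
Jonas beats Carlos 14–7.
Carlos beats Kwame 17–4.
Elena beats Jonas 15–6.
Carlos beats Elena 13–8.
Carlos beats Sven 17–4.
Every option loses at least one head-to-head, so there is no Condorcet winner.

none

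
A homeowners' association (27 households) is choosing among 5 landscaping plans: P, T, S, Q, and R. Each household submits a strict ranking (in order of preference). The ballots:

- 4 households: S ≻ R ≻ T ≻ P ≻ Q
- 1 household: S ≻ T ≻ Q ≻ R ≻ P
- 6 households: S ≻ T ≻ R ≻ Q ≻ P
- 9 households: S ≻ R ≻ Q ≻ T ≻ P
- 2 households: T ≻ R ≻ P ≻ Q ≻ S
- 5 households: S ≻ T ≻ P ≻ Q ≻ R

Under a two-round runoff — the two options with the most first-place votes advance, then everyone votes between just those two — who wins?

Round 1 first-place votes: P 0, T 2, S 25, Q 0, R 0.
S and T advance.
Runoff: S is preferred to T by 25 voters; T by 2.
S wins the runoff.

S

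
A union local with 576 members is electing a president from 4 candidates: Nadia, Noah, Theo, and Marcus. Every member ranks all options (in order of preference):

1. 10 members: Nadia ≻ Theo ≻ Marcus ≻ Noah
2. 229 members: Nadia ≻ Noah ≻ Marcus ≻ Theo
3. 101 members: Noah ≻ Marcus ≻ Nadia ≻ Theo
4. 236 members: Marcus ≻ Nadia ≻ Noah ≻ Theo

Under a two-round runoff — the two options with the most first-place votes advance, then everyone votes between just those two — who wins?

Round 1 first-place votes: Nadia 239, Noah 101, Theo 0, Marcus 236.
Nadia and Marcus advance.
Runoff: Nadia is preferred to Marcus by 239 voters; Marcus by 337.
Marcus wins the runoff.

Marcus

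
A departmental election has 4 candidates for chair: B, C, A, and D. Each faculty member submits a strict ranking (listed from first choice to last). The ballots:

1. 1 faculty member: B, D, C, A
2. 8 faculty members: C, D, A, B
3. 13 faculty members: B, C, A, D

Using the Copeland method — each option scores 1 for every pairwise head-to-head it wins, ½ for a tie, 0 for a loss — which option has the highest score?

B

B: beats C, A, and D → score 3.
C: beats A and D; loses to B → score 2.
A: beats D; loses to B and C → score 1.
D: loses to B, C, and A → score 0.
B has the best pairwise record.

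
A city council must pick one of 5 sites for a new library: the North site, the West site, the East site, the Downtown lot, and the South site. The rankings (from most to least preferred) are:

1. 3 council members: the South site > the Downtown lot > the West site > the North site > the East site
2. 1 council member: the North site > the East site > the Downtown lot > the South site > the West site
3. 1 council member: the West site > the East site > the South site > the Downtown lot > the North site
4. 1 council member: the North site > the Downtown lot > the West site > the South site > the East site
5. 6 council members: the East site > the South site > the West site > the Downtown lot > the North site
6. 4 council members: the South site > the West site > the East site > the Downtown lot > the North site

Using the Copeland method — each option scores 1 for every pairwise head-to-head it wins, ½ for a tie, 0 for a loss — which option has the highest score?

the North site: loses to the West site, the East site, the Downtown lot, and the South site → score 0.
the West site: beats the North site, the East site, and the Downtown lot; loses to the South site → score 3.
the East site: beats the North site and the Downtown lot; ties the South site; loses to the West site → score 2.5.
the Downtown lot: beats the North site; loses to the West site, the East site, and the South site → score 1.
the South site: beats the North site, the West site, and the Downtown lot; ties the East site → score 3.5.
the South site has the best pairwise record.

the South site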